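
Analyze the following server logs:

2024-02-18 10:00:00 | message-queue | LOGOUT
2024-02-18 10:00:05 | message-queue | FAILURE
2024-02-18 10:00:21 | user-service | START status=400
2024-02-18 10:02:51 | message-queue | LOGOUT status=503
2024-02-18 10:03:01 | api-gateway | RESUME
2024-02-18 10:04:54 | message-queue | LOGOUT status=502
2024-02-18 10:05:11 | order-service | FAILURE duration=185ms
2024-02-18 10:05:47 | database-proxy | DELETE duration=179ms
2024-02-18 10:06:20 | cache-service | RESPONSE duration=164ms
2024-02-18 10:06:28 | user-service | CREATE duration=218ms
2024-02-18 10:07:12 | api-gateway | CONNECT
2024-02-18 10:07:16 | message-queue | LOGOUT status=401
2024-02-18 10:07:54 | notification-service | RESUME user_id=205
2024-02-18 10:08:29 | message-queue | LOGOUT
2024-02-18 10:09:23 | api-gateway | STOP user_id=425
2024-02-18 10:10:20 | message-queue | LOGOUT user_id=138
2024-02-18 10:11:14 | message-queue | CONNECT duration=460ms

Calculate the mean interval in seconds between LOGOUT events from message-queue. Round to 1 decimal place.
124.0

To calculate average interval:

1. Find all LOGOUT events for message-queue in order
2. Calculate time gaps between consecutive events
3. Compute mean of gaps: 620 / 5 = 124.0 seconds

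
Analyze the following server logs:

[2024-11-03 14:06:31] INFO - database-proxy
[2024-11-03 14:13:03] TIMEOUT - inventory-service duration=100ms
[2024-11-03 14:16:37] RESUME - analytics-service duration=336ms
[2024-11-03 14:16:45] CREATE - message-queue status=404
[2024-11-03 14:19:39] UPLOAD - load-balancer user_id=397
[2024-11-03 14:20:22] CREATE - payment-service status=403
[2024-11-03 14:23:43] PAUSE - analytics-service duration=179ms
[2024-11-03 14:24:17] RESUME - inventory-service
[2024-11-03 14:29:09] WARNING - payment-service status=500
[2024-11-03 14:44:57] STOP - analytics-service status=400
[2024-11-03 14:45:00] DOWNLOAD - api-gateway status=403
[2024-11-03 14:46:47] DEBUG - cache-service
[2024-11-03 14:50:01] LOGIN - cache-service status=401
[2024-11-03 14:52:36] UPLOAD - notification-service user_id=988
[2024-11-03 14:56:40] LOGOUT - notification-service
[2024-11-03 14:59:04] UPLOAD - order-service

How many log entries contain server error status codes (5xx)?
1

To find matching entries:

1. Pattern to match: server error status codes (5xx)
2. Scan each log entry for the pattern
3. Count matches: 1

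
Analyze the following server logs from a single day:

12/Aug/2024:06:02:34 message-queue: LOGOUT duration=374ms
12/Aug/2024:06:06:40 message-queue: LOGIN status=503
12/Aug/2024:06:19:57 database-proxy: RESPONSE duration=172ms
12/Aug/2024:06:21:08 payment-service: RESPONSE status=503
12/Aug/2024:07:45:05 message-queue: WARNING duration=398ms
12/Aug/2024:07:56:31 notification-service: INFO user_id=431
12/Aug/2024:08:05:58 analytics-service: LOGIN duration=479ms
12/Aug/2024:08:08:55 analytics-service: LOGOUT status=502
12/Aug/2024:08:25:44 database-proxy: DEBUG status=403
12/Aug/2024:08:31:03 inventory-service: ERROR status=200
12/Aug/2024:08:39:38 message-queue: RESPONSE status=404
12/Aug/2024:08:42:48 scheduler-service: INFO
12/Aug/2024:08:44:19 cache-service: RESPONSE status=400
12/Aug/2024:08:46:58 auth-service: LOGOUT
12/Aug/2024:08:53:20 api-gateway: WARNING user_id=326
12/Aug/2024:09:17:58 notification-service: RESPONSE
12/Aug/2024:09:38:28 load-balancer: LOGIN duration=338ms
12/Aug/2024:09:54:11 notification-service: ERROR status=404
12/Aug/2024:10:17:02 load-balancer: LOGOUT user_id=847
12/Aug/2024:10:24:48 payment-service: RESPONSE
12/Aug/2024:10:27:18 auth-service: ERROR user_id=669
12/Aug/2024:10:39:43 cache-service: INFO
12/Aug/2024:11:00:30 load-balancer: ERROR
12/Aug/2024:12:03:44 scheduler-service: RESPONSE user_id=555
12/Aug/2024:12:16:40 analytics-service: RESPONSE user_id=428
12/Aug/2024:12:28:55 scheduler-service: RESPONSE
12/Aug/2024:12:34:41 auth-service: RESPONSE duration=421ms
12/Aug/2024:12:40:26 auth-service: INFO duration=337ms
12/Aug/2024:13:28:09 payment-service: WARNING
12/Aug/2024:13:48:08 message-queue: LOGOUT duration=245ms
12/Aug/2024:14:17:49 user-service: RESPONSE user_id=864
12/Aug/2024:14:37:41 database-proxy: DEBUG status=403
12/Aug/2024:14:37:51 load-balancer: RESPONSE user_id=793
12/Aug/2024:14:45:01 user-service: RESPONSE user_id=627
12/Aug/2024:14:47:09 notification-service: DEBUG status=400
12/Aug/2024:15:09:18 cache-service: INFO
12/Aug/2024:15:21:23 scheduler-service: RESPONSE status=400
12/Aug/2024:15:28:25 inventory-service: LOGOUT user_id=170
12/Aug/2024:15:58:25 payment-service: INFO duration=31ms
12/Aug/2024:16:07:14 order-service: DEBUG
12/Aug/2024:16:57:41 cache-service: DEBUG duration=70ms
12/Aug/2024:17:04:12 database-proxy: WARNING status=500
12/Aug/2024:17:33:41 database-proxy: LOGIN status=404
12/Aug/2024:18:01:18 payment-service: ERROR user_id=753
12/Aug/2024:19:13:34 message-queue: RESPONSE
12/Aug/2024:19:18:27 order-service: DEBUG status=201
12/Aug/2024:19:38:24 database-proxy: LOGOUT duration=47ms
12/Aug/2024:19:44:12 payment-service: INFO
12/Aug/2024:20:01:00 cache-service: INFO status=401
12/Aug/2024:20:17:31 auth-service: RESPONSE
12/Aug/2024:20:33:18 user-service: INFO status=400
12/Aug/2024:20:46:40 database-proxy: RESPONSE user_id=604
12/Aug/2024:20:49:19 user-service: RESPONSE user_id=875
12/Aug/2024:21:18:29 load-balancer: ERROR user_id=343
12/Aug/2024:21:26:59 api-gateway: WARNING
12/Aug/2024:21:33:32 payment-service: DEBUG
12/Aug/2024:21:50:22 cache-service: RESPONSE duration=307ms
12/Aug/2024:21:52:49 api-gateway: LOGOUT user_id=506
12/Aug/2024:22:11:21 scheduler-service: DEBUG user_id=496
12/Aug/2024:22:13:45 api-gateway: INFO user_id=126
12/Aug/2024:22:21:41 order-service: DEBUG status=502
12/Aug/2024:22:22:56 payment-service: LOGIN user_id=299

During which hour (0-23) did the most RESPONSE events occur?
12

To find the peak hour:

1. Group all RESPONSE events by hour
2. Count events in each hour
3. Find hour with maximum count
4. Peak hour: 12 (with 4 events)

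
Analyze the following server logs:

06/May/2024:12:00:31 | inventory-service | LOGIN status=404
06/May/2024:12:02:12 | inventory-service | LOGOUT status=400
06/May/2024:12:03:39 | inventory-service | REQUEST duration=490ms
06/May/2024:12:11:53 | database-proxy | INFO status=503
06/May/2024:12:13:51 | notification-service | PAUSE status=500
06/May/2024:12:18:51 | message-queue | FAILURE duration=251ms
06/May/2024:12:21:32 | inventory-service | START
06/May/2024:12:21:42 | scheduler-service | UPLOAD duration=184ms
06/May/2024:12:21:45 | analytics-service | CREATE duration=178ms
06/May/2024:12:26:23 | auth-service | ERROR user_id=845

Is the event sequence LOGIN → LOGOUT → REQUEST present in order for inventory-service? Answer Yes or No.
Yes

To verify sequence order:

1. Find all events in sequence LOGIN → LOGOUT → REQUEST for inventory-service
2. Extract their timestamps
3. Check if timestamps are in ascending order
4. Result: Yes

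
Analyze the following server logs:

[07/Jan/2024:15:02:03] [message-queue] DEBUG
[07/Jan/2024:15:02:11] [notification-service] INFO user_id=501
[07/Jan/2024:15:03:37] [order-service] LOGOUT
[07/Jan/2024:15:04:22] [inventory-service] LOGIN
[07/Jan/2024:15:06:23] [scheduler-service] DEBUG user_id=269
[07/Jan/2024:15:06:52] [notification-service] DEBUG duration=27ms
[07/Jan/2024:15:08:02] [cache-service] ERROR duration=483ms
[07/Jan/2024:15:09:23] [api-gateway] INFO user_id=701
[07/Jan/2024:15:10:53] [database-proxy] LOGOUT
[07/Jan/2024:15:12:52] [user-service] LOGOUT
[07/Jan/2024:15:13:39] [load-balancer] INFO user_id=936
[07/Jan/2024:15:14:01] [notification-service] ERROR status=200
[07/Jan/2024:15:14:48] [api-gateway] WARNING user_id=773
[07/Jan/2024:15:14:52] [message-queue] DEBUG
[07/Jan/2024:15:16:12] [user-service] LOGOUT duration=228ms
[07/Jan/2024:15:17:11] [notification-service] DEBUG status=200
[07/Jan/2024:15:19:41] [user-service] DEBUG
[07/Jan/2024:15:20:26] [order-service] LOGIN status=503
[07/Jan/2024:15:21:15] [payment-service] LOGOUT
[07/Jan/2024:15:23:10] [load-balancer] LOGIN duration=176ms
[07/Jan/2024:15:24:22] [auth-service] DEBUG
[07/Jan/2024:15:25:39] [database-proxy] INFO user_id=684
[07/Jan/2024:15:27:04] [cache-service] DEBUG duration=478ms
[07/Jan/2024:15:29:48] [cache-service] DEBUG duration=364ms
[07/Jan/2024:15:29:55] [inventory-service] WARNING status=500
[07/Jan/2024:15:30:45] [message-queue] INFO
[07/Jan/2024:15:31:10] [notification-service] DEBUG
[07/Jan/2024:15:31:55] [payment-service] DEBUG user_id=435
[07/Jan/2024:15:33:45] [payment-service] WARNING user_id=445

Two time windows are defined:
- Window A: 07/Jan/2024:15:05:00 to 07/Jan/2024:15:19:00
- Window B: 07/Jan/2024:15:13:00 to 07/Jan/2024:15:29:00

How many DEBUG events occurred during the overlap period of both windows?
2

To find overlap events:

1. Window A: 07/Jan/2024:15:05:00 to 07/Jan/2024:15:19:00
2. Window B: 07/Jan/2024:15:13:00 to 07/Jan/2024:15:29:00
3. Overlap period: 07/Jan/2024:15:13:00 to 07/Jan/2024:15:19:00
4. Count DEBUG events in overlap: 2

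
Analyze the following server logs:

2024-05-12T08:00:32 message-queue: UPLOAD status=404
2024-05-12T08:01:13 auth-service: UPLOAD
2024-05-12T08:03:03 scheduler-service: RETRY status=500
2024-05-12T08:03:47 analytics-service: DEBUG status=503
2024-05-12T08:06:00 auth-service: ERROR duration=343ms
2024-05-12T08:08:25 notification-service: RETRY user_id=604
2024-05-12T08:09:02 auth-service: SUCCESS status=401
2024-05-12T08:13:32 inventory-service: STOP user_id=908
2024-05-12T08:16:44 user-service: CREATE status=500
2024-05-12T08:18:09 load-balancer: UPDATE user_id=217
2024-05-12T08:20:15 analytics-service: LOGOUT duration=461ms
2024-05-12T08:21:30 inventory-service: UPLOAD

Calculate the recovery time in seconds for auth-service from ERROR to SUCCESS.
182

To calculate recovery time:

1. Find ERROR event for auth-service: 2024-05-12T08:06:00
2. Find next SUCCESS event for auth-service: 2024-05-12T08:09:02
3. Recovery time: 2024-05-12T08:09:02 - 2024-05-12T08:06:00 = 182 seconds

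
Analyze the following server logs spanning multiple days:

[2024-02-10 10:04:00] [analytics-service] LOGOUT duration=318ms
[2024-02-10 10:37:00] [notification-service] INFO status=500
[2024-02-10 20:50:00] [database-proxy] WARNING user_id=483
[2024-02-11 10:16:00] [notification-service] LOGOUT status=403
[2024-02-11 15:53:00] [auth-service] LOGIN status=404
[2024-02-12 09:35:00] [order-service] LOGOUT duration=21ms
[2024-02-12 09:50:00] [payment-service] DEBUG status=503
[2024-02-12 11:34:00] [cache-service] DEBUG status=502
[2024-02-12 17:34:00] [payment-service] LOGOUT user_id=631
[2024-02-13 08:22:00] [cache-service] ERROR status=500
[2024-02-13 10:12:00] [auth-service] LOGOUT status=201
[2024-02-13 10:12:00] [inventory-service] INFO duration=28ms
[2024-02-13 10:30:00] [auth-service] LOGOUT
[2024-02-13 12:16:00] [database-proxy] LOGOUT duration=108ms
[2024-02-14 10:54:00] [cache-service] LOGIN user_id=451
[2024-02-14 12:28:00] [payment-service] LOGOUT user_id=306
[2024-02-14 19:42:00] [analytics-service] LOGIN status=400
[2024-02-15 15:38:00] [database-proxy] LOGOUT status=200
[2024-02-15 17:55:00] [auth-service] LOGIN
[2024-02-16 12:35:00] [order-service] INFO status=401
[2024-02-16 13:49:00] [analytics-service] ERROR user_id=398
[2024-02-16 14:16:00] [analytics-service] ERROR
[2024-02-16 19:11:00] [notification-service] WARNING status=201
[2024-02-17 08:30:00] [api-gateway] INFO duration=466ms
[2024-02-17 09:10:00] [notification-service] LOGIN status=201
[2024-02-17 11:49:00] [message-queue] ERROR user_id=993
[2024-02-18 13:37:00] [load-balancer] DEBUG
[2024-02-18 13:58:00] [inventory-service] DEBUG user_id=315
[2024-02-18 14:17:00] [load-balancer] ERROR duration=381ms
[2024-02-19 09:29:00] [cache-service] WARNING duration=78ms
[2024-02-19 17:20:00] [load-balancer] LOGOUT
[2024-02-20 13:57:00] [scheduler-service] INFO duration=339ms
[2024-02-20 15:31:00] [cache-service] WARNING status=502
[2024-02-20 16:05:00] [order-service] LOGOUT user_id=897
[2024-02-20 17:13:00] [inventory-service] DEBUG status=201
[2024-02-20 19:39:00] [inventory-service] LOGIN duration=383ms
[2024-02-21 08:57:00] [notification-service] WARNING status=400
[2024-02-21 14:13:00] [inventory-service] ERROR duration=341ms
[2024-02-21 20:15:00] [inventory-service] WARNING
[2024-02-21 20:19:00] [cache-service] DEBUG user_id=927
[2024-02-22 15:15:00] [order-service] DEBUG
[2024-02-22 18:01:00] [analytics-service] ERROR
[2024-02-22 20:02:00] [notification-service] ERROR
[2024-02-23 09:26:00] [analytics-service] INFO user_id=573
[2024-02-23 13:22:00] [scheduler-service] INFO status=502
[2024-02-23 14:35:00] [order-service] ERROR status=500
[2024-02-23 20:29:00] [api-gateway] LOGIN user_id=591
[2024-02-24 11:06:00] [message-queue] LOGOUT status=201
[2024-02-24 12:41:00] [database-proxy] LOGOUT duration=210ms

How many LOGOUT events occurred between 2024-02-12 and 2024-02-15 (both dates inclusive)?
7

To filter by date range:

1. Date range: 2024-02-12 through 2024-02-15, both dates inclusive
2. Filter for LOGOUT events whose date falls in this range
3. Count matching events: 7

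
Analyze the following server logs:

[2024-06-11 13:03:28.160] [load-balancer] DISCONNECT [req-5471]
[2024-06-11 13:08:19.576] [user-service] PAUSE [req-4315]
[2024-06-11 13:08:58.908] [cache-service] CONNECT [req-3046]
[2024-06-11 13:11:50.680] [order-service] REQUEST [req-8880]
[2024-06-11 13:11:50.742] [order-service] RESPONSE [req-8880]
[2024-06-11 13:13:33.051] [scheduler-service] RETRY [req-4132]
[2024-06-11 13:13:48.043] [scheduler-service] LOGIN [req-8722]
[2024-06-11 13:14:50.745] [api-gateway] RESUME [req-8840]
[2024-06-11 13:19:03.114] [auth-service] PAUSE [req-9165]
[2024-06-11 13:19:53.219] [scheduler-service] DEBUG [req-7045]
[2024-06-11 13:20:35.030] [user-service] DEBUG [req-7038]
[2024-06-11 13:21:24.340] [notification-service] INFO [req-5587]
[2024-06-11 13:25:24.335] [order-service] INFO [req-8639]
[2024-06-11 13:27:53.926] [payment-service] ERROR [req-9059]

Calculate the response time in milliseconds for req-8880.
62

To calculate latency:

1. Find REQUEST with id req-8880: 2024-06-11 13:11:50.680
2. Find RESPONSE with id req-8880: 2024-06-11 13:11:50.742
3. Latency: 2024-06-11 13:11:50.742 - 2024-06-11 13:11:50.680 = 62ms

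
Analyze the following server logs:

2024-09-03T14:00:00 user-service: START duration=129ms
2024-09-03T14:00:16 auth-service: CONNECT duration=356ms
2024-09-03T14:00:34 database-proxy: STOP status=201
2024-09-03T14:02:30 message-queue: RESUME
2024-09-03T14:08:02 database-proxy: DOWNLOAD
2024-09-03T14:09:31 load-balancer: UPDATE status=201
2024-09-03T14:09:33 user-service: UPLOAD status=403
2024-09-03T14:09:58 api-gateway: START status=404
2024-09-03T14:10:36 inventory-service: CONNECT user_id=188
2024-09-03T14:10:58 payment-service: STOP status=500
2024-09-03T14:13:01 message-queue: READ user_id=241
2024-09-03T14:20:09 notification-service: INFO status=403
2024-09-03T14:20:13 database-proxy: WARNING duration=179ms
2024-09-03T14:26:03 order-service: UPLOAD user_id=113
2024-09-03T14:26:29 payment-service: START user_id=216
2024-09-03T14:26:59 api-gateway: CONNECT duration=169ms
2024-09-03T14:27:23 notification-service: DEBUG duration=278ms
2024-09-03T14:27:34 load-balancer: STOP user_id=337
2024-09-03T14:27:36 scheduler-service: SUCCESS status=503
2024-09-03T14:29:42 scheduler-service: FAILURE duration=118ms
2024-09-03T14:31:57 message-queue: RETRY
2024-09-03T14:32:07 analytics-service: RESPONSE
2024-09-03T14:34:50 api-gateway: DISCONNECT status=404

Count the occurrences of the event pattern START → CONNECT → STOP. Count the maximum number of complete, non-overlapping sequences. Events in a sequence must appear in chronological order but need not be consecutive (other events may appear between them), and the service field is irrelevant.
3

To count sequences:

1. Look for pattern: START → CONNECT → STOP
2. Greedily scan the log in chronological order, matching each sequence element in turn (ignoring service)
3. Each time the full pattern completes, increment the count and restart matching from the next event
4. Complete non-overlapping sequences found: 3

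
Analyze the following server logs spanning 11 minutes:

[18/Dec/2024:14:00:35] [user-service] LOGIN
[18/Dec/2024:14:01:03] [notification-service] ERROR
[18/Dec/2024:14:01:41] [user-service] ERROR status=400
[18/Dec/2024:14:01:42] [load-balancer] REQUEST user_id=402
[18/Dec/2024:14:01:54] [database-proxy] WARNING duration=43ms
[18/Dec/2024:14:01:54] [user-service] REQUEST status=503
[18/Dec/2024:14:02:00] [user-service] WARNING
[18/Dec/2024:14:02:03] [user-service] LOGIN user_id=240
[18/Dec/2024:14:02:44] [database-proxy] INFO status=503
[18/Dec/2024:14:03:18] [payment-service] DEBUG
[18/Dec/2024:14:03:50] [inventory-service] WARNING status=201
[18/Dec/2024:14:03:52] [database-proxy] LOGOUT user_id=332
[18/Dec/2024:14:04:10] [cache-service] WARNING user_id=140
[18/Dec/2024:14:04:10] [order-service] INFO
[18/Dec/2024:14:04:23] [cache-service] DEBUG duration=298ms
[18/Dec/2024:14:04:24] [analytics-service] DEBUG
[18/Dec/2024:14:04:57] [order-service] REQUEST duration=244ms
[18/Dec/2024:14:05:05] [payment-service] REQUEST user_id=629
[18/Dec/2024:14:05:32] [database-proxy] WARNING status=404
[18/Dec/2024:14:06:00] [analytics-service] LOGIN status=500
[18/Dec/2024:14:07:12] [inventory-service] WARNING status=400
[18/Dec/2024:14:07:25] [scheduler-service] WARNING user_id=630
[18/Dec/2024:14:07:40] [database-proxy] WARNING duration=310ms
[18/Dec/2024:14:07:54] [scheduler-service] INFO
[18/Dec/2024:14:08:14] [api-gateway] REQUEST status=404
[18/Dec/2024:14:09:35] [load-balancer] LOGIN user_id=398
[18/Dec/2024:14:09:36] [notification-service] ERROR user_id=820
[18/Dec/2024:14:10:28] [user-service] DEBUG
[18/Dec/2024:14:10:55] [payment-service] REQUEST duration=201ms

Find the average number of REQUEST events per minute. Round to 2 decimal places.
0.55

To calculate the rate:

1. Count total REQUEST events: 6
2. Total time period: 11 minutes
3. Rate = 6 / 11 = 0.55 events per minute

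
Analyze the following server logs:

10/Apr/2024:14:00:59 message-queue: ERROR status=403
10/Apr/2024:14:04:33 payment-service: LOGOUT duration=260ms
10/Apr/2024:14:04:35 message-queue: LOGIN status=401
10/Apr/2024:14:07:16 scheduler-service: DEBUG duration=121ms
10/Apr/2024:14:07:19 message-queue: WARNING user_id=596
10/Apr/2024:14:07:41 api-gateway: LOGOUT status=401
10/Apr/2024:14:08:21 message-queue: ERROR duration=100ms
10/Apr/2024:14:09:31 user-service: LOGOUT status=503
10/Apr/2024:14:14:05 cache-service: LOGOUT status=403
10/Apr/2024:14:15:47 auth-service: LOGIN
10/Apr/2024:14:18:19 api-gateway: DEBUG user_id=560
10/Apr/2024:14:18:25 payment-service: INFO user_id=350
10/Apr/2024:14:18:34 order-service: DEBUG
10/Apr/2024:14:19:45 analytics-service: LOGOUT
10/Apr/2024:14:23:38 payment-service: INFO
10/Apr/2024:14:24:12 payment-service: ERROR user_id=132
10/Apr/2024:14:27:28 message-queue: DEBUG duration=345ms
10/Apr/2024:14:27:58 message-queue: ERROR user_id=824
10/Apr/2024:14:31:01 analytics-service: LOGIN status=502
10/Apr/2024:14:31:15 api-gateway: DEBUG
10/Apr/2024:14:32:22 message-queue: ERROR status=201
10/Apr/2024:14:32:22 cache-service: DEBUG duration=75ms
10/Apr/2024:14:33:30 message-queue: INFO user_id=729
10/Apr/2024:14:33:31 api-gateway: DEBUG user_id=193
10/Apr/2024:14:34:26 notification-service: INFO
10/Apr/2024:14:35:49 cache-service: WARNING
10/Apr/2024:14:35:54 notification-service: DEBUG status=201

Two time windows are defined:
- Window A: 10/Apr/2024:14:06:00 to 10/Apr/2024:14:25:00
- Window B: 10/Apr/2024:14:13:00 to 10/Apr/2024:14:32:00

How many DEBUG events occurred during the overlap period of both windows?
2

To find overlap events:

1. Window A: 10/Apr/2024:14:06:00 to 10/Apr/2024:14:25:00
2. Window B: 10/Apr/2024:14:13:00 to 10/Apr/2024:14:32:00
3. Overlap period: 10/Apr/2024:14:13:00 to 10/Apr/2024:14:25:00
4. Count DEBUG events in overlap: 2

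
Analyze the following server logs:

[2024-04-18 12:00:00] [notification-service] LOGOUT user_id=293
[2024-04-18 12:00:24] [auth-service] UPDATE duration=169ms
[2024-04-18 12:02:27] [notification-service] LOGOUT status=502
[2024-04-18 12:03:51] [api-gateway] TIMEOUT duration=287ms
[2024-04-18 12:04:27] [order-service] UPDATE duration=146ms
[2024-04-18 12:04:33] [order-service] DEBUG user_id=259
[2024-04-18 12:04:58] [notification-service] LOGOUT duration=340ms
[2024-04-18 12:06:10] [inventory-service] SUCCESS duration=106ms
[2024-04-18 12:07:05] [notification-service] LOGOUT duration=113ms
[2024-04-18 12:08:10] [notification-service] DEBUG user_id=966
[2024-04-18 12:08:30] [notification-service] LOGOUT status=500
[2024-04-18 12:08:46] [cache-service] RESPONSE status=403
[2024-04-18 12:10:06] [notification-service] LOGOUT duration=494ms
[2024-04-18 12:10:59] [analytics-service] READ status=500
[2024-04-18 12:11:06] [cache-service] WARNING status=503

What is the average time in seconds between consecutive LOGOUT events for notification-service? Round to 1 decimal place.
121.2

To calculate average interval:

1. Find all LOGOUT events for notification-service in order
2. Calculate time gaps between consecutive events
3. Compute mean of gaps: 606 / 5 = 121.2 seconds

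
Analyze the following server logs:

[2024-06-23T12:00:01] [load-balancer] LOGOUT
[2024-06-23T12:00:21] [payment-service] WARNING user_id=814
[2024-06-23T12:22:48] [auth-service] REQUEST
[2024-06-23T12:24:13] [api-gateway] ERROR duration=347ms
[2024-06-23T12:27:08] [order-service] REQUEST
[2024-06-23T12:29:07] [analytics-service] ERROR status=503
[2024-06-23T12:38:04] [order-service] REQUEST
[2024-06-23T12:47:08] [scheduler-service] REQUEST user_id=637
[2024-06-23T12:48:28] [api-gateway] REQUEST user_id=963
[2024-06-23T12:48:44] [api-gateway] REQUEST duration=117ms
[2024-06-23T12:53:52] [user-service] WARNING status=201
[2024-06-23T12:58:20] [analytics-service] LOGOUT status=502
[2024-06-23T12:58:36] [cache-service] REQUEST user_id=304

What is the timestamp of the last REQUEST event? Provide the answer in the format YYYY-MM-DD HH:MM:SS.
2024-06-23 12:58:36

To find the last event:

1. Filter for all REQUEST events
2. Sort by timestamp
3. Select the last one
4. Timestamp: 2024-06-23 12:58:36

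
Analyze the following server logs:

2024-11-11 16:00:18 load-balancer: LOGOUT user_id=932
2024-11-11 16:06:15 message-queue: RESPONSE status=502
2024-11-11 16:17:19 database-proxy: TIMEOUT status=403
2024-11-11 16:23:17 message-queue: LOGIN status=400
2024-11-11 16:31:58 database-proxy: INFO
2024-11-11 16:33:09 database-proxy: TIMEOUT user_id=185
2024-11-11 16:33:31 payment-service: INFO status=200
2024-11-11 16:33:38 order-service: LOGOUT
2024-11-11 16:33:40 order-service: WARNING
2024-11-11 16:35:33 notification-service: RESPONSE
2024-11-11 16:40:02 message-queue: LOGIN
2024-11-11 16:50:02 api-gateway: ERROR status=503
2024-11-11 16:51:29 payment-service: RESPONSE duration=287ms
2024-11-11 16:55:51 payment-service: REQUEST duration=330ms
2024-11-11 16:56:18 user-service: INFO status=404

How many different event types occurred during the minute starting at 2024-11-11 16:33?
4

To count unique event types:

1. Filter events in the minute starting at 2024-11-11 16:33
2. Extract event types from matching entries
3. Count unique types: 4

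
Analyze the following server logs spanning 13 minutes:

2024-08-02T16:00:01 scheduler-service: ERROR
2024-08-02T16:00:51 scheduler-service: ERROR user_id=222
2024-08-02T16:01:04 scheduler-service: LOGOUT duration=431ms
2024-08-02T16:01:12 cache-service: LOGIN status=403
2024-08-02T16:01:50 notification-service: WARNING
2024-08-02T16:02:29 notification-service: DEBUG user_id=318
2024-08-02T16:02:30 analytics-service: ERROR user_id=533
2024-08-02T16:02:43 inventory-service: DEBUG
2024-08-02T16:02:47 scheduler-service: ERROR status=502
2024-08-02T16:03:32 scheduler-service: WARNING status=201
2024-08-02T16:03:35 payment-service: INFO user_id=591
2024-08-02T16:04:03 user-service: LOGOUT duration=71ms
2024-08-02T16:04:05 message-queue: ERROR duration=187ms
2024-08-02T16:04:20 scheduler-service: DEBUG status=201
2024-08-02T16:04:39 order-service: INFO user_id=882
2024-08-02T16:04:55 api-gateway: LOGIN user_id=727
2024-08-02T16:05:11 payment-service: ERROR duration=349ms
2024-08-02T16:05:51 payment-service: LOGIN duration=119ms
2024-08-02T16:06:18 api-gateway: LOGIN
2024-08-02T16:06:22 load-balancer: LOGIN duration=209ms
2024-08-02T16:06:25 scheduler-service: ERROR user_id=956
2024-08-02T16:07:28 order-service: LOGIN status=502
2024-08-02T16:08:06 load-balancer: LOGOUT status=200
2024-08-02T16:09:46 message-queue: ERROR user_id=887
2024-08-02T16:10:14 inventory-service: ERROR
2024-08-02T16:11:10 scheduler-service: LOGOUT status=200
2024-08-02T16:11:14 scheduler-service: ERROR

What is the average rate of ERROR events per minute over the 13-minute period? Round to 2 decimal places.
0.77

To calculate the rate:

1. Count total ERROR events: 10
2. Total time period: 13 minutes
3. Rate = 10 / 13 = 0.77 events per minute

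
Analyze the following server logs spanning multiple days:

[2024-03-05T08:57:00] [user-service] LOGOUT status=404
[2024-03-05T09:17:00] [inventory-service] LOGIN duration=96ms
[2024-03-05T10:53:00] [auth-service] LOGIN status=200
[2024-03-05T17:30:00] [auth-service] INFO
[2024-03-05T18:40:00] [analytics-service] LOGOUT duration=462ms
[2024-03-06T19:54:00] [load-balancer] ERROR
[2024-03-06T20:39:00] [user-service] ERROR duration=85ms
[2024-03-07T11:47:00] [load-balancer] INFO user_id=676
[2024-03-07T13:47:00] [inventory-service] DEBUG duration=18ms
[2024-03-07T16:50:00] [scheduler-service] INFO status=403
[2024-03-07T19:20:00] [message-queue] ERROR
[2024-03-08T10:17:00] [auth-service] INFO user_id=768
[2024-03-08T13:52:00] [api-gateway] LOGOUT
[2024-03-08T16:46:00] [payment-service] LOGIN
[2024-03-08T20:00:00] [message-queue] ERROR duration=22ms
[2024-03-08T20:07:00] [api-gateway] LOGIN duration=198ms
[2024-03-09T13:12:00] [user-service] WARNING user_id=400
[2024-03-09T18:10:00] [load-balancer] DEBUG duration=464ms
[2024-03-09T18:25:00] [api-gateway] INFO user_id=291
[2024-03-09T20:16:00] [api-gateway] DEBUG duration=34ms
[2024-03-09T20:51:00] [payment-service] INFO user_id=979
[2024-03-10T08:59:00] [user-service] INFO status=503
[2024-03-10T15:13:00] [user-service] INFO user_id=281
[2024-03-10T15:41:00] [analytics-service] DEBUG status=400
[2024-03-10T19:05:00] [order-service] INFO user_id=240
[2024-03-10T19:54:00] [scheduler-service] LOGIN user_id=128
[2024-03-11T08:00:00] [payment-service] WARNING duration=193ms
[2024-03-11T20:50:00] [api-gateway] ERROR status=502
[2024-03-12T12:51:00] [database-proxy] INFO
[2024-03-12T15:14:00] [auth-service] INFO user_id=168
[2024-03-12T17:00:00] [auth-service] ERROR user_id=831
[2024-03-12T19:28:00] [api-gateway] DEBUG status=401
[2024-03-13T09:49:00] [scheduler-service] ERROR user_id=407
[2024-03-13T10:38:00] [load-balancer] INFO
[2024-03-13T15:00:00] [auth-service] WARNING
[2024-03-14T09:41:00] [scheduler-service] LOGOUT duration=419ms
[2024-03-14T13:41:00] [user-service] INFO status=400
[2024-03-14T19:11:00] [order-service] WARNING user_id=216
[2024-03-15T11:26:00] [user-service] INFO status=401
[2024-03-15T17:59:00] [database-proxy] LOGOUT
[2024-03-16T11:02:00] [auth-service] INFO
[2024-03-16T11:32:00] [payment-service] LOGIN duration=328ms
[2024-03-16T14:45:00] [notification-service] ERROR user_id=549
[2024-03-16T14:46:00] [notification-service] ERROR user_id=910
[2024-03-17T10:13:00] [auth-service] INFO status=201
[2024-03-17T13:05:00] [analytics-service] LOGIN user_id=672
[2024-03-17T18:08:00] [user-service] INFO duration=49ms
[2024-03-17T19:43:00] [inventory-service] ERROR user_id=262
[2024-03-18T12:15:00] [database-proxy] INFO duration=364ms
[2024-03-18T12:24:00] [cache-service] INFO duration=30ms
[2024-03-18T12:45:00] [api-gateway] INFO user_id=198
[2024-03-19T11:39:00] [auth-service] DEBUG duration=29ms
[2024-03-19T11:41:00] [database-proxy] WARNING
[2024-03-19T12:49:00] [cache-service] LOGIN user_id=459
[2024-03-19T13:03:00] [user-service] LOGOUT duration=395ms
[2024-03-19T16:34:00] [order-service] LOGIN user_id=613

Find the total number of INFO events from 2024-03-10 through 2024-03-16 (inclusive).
9

To filter by date range:

1. Date range: 2024-03-10 through 2024-03-16, both dates inclusive
2. Filter for INFO events whose date falls in this range
3. Count matching events: 9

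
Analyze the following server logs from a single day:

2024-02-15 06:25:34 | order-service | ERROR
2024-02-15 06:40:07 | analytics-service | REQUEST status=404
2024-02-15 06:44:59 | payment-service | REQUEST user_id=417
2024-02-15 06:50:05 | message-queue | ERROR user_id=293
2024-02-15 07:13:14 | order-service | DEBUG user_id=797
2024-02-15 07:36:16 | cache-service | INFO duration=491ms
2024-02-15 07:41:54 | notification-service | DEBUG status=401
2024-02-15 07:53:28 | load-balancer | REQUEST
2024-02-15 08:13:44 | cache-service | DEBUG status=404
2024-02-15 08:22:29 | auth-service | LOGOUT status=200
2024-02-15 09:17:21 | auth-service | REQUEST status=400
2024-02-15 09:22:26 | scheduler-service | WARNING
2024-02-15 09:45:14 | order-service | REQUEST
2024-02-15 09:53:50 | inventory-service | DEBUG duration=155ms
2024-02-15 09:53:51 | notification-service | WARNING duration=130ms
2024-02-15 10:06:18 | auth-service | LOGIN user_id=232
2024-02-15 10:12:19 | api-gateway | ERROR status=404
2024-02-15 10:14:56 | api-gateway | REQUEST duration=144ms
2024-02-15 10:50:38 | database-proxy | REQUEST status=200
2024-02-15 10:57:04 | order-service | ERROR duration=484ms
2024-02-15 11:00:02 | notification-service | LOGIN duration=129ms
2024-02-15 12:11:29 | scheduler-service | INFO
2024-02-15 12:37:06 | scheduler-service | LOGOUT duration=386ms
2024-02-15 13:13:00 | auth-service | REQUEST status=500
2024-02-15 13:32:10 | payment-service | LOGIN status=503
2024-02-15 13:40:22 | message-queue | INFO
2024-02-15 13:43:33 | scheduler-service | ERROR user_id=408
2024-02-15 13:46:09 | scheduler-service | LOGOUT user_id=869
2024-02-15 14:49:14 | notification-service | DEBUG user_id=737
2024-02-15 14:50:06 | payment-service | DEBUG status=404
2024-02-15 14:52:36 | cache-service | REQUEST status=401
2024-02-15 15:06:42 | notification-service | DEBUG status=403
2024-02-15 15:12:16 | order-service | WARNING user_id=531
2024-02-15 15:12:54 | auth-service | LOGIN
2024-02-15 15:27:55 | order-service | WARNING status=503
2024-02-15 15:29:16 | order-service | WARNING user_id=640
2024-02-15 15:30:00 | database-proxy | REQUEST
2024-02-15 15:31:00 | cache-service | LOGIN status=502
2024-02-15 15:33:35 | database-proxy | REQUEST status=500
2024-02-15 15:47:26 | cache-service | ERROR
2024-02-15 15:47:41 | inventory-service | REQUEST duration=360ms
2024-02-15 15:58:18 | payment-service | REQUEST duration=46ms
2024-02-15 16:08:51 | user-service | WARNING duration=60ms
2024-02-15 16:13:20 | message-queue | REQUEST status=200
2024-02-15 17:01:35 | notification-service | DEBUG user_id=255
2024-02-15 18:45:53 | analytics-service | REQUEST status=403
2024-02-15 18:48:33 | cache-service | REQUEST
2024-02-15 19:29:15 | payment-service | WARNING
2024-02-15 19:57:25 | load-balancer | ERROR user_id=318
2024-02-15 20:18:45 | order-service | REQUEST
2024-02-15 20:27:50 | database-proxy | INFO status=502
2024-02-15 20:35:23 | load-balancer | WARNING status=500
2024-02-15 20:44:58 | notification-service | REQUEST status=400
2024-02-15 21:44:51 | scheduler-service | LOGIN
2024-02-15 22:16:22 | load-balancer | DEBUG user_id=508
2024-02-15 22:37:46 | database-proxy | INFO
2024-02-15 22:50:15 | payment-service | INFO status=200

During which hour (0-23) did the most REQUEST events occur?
15

To find the peak hour:

1. Group all REQUEST events by hour
2. Count events in each hour
3. Find hour with maximum count
4. Peak hour: 15 (with 4 events)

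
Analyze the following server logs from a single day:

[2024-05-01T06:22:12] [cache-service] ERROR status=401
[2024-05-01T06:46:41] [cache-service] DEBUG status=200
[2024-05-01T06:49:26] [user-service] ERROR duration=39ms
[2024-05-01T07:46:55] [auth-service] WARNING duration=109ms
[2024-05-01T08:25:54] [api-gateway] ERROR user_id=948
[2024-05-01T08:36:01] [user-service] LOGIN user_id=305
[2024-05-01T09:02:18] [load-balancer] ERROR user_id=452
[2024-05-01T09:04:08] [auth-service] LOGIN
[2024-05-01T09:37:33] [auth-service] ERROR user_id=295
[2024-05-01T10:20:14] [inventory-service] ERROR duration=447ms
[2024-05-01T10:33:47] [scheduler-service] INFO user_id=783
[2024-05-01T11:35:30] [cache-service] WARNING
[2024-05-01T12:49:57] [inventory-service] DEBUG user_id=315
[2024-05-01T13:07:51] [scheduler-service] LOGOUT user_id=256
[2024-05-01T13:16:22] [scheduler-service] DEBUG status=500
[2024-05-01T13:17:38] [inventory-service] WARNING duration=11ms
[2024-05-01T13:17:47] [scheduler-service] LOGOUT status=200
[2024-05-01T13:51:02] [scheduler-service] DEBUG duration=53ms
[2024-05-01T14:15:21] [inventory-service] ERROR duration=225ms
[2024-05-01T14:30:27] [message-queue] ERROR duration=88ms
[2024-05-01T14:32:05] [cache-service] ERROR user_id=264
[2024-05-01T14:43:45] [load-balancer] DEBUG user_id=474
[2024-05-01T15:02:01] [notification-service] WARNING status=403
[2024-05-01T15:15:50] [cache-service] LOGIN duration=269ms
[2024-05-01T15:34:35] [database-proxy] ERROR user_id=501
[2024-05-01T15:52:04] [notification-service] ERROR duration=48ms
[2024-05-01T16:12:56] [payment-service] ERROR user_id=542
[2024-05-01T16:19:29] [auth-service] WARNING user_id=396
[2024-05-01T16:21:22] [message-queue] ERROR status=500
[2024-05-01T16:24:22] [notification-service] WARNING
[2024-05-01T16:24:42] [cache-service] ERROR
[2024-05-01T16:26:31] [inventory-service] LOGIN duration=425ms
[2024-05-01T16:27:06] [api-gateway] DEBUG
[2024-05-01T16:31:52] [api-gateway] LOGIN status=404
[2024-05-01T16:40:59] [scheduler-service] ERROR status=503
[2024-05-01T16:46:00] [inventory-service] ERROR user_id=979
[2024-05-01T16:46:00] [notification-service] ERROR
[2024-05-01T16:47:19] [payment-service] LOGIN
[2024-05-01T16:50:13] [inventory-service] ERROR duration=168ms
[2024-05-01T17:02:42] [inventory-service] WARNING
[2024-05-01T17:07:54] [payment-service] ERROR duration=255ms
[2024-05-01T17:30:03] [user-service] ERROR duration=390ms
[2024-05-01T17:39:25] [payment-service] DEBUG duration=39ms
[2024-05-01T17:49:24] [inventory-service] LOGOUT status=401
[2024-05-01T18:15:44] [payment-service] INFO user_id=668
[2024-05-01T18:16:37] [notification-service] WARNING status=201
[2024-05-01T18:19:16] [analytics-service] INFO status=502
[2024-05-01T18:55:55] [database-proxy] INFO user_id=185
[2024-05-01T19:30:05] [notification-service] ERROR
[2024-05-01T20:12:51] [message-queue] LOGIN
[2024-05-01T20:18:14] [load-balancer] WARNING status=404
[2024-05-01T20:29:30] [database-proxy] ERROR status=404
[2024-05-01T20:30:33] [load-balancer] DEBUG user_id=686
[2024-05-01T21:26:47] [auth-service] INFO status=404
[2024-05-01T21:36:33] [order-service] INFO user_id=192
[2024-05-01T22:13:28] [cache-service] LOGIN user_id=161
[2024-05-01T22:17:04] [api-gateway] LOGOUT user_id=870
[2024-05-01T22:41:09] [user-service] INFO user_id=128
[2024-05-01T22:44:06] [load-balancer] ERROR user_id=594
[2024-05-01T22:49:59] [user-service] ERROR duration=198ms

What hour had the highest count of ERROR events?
16

To find the peak hour:

1. Group all ERROR events by hour
2. Count events in each hour
3. Find hour with maximum count
4. Peak hour: 16 (with 7 events)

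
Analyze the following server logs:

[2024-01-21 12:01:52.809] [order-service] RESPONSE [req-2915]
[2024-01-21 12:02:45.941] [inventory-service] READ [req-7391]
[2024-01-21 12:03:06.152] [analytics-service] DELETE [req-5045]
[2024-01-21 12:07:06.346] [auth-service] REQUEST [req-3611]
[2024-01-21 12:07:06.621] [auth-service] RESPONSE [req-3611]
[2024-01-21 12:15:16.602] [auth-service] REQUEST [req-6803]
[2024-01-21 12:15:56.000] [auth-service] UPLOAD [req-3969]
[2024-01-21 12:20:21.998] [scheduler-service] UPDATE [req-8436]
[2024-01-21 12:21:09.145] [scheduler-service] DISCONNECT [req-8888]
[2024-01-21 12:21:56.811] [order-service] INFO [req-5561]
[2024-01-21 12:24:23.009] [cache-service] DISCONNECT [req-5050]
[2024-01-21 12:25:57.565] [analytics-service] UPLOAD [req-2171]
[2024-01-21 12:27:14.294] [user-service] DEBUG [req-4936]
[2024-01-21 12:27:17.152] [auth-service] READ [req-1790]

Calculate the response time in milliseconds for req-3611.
275

To calculate latency:

1. Find REQUEST with id req-3611: 2024-01-21 12:07:06.346
2. Find RESPONSE with id req-3611: 2024-01-21 12:07:06.621
3. Latency: 2024-01-21 12:07:06.621 - 2024-01-21 12:07:06.346 = 275ms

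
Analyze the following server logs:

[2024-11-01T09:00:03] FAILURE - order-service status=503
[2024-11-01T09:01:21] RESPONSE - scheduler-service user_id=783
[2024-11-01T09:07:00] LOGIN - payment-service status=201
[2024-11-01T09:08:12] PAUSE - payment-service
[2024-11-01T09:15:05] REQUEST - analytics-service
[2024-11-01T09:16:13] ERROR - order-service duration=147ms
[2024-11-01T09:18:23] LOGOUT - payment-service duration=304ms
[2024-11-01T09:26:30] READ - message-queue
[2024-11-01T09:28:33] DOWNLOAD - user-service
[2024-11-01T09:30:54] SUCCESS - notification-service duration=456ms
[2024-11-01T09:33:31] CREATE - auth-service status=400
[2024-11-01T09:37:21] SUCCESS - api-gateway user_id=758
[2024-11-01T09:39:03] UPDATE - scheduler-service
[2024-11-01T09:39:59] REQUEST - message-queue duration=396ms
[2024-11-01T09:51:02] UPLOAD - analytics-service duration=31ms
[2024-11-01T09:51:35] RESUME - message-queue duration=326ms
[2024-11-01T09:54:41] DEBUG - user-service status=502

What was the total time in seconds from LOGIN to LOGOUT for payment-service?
683

To calculate state duration:

1. Find LOGIN event for payment-service: 2024-11-01T09:07:00
2. Find LOGOUT event for payment-service: 2024-11-01T09:18:23
3. Calculate duration: 2024-11-01T09:18:23 - 2024-11-01T09:07:00 = 683 seconds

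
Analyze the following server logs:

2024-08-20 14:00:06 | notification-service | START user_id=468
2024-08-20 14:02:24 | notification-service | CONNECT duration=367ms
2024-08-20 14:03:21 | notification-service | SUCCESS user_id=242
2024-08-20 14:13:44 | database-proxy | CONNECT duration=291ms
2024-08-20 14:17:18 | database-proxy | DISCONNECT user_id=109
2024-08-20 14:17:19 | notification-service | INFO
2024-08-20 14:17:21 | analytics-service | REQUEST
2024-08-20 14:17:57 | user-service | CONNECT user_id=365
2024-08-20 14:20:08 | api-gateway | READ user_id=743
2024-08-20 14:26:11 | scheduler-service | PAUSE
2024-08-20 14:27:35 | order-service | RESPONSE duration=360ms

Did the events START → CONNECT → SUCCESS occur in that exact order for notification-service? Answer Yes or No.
Yes

To verify sequence order:

1. Find all events in sequence START → CONNECT → SUCCESS for notification-service
2. Extract their timestamps
3. Check if timestamps are in ascending order
4. Result: Yes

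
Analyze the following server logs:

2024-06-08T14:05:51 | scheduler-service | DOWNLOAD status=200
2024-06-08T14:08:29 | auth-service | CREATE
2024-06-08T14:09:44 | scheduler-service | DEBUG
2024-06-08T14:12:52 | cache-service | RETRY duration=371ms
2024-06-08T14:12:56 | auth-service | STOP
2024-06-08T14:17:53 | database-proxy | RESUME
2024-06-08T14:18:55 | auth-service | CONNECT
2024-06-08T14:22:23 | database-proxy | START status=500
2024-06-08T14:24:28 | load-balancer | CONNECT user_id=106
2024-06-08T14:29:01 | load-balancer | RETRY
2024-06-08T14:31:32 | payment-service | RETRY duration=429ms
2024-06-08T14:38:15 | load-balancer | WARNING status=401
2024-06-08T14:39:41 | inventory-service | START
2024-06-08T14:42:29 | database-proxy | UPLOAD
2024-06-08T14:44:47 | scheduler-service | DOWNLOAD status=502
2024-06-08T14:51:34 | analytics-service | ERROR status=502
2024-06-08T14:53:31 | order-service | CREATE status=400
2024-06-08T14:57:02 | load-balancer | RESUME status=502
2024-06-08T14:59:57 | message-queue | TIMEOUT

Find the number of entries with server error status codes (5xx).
4

To find matching entries:

1. Pattern to match: server error status codes (5xx)
2. Scan each log entry for the pattern
3. Count matches: 4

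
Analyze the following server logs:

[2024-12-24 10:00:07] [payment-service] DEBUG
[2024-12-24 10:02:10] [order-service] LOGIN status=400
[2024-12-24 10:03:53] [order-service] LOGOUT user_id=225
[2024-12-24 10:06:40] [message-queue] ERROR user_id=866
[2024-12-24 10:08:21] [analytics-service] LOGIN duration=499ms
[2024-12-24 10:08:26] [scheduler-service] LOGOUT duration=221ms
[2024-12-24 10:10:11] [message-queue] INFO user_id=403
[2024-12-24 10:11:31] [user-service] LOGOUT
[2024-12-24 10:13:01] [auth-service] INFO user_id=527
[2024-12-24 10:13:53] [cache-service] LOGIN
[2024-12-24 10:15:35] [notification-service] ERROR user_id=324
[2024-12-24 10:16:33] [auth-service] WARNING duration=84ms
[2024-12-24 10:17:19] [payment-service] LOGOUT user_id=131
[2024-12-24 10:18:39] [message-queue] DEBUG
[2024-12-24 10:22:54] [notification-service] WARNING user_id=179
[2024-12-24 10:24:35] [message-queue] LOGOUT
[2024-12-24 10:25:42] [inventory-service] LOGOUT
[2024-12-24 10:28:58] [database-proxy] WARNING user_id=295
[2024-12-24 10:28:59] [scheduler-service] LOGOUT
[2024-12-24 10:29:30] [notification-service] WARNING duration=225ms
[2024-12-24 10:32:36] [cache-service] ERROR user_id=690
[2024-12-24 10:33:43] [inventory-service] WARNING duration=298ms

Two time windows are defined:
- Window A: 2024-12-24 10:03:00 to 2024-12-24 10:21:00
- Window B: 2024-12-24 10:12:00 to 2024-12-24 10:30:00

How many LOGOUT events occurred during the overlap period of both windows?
1

To find overlap events:

1. Window A: 2024-12-24 10:03:00 to 2024-12-24 10:21:00
2. Window B: 2024-12-24 10:12:00 to 2024-12-24 10:30:00
3. Overlap period: 2024-12-24 10:12:00 to 2024-12-24 10:21:00
4. Count LOGOUT events in overlap: 1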